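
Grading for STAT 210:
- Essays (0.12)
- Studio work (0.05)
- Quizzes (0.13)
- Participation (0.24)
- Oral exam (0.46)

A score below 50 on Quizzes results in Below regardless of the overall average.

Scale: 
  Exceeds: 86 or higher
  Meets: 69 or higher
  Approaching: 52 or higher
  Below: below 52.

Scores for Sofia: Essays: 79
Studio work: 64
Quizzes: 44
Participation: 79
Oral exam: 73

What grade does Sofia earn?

Below

Quizzes score 44 < 50: minimum not met.
Weighted total:
  Essays 79 × 0.12 = 9.48
  Studio work 64 × 0.05 = 3.2
  Quizzes 44 × 0.13 = 5.72
  Participation 79 × 0.24 = 18.96
  Oral exam 73 × 0.46 = 33.58
Sum = 70.94
Because the Quizzes minimum was not met, the result is Below.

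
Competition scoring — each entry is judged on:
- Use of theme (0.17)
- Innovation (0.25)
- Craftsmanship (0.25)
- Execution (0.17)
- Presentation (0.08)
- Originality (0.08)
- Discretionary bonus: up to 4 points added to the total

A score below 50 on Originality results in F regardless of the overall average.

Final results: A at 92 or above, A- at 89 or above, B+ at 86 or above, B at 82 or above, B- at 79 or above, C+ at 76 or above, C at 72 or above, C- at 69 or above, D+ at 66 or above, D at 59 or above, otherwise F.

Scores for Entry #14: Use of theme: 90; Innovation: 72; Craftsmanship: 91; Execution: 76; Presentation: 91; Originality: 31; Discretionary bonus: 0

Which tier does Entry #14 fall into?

F

Originality score 31 < 50: minimum not met.
Weighted total:
  Use of theme 90 × 0.17 = 15.3
  Innovation 72 × 0.25 = 18
  Craftsmanship 91 × 0.25 = 22.75
  Execution 76 × 0.17 = 12.92
  Presentation 91 × 0.08 = 7.28
  Originality 31 × 0.08 = 2.48
Sum = 78.73
Discretionary bonus: 78.73 + 0 = 78.73
Because the Originality minimum was not met, the result is F.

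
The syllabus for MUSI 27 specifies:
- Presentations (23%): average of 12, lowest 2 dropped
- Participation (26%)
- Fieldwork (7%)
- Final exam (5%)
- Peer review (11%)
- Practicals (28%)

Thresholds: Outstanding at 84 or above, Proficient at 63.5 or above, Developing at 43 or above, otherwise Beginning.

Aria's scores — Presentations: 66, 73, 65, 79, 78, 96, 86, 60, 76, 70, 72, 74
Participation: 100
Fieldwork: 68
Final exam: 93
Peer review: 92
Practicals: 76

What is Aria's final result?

Outstanding

Presentations: drop 60, 65 → average of remaining 10 = 770/10 = 77
Weighted total:
  Presentations 77 × 0.23 = 17.71
  Participation 100 × 0.26 = 26
  Fieldwork 68 × 0.07 = 4.76
  Final exam 93 × 0.05 = 4.65
  Peer review 92 × 0.11 = 10.12
  Practicals 76 × 0.28 = 21.28
Sum = 84.52
84.52 ≥ 84 → Outstanding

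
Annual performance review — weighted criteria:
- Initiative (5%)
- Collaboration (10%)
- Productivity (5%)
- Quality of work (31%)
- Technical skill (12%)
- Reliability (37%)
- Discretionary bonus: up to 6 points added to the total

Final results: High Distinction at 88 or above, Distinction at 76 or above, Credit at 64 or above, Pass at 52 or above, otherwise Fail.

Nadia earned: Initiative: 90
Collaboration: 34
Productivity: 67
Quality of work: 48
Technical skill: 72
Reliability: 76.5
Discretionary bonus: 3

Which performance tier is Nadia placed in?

Weighted total:
  Initiative 90 × 0.05 = 4.5
  Collaboration 34 × 0.1 = 3.4
  Productivity 67 × 0.05 = 3.35
  Quality of work 48 × 0.31 = 14.88
  Technical skill 72 × 0.12 = 8.64
  Reliability 76.5 × 0.37 = 28.305
Sum = 63.075
Discretionary bonus: 63.075 + 3 = 66.075
66.075 is ≥ 64 and < 76 → Credit

Credit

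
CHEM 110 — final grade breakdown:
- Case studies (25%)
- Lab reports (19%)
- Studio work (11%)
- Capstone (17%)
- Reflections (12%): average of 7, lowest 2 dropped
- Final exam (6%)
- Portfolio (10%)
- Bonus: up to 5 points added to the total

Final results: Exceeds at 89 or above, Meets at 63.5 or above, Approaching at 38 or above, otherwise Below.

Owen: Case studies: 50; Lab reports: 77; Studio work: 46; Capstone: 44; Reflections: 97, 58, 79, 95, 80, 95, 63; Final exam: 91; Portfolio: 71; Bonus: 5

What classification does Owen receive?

Reflections: drop 58, 63 → average of remaining 5 = 446/5 = 89.2
Weighted total:
  Case studies 50 × 0.25 = 12.5
  Lab reports 77 × 0.19 = 14.63
  Studio work 46 × 0.11 = 5.06
  Capstone 44 × 0.17 = 7.48
  Reflections 89.2 × 0.12 = 10.704
  Final exam 91 × 0.06 = 5.46
  Portfolio 71 × 0.1 = 7.1
Sum = 62.934
Bonus: 62.934 + 5 = 67.934
67.934 is ≥ 63.5 and < 89 → Meets

Meets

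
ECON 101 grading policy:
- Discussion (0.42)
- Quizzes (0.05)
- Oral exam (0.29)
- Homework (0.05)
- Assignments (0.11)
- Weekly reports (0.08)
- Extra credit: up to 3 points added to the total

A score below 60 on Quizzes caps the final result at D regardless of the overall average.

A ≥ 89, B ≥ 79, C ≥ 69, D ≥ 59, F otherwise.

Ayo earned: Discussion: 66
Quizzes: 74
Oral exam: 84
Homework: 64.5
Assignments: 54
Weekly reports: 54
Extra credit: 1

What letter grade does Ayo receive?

C

Quizzes score 74 ≥ 60: minimum met.
Weighted total:
  Discussion 66 × 0.42 = 27.72
  Quizzes 74 × 0.05 = 3.7
  Oral exam 84 × 0.29 = 24.36
  Homework 64.5 × 0.05 = 3.225
  Assignments 54 × 0.11 = 5.94
  Weekly reports 54 × 0.08 = 4.32
Sum = 69.265
Extra credit: 69.265 + 1 = 70.265
70.265 is ≥ 69 and < 79 → C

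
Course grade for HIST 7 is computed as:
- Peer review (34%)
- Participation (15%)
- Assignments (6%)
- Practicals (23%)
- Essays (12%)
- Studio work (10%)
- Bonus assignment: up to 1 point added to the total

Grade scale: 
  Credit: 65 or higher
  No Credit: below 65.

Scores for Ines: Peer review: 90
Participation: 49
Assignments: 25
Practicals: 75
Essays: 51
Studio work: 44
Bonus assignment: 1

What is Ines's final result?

Weighted total:
  Peer review 90 × 0.34 = 30.6
  Participation 49 × 0.15 = 7.35
  Assignments 25 × 0.06 = 1.5
  Practicals 75 × 0.23 = 17.25
  Essays 51 × 0.12 = 6.12
  Studio work 44 × 0.1 = 4.4
Sum = 67.22
Bonus assignment: 67.22 + 1 = 68.22
68.22 ≥ 65 → Credit

Credit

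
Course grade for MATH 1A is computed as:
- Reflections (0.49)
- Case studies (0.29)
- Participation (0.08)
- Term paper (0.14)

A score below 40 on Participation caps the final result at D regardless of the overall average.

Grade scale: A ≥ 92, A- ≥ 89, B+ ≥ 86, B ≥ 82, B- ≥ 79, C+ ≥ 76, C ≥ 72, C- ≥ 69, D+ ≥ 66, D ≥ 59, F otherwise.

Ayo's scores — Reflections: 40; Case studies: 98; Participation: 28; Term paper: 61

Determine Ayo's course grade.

Participation score 28 < 40: minimum not met.
Weighted total:
  Reflections 40 × 0.49 = 19.6
  Case studies 98 × 0.29 = 28.42
  Participation 28 × 0.08 = 2.24
  Term paper 61 × 0.14 = 8.54
Sum = 58.8
58.8 would be F; cap at D applies → F.

F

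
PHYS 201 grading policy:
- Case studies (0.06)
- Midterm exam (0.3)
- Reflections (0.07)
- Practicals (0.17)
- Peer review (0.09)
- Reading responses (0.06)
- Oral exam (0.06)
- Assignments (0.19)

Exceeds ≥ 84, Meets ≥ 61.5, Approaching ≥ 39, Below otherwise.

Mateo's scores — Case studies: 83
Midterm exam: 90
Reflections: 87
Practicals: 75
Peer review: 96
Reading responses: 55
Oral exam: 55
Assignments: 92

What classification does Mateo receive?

Weighted total:
  Case studies 83 × 0.06 = 4.98
  Midterm exam 90 × 0.3 = 27
  Reflections 87 × 0.07 = 6.09
  Practicals 75 × 0.17 = 12.75
  Peer review 96 × 0.09 = 8.64
  Reading responses 55 × 0.06 = 3.3
  Oral exam 55 × 0.06 = 3.3
  Assignments 92 × 0.19 = 17.48
Sum = 83.54
83.54 is ≥ 61.5 and < 84 → Meets

Meets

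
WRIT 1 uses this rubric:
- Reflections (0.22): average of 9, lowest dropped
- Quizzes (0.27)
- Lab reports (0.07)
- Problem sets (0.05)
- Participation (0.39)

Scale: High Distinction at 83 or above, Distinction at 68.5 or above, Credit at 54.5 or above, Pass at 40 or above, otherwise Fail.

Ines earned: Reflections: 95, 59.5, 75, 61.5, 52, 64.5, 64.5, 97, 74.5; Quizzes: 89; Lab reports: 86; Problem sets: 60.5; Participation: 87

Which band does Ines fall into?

Reflections: drop 52 → average of remaining 8 = 591.5/8 = 73.9375
Weighted total:
  Reflections 73.9375 × 0.22 = 16.26625
  Quizzes 89 × 0.27 = 24.03
  Lab reports 86 × 0.07 = 6.02
  Problem sets 60.5 × 0.05 = 3.025
  Participation 87 × 0.39 = 33.93
Sum = 83.27125
83.27125 ≥ 83 → High Distinction

High Distinction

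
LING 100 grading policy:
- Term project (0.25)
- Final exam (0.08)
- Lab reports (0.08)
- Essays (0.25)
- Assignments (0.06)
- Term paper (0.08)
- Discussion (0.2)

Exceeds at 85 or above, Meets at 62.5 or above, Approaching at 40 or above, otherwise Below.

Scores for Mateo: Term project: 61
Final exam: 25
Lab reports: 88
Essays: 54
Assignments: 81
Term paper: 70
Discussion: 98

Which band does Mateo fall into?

Meets

Weighted total:
  Term project 61 × 0.25 = 15.25
  Final exam 25 × 0.08 = 2
  Lab reports 88 × 0.08 = 7.04
  Essays 54 × 0.25 = 13.5
  Assignments 81 × 0.06 = 4.86
  Term paper 70 × 0.08 = 5.6
  Discussion 98 × 0.2 = 19.6
Sum = 67.85
67.85 is ≥ 62.5 and < 85 → Meets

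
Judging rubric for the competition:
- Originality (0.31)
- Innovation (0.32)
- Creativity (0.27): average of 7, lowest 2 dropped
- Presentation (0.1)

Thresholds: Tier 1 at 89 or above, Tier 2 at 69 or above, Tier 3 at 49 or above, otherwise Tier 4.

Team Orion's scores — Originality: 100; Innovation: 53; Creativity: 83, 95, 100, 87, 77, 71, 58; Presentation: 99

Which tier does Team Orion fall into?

Tier 2

Creativity: drop 58, 71 → average of remaining 5 = 442/5 = 88.4
Weighted total:
  Originality 100 × 0.31 = 31
  Innovation 53 × 0.32 = 16.96
  Creativity 88.4 × 0.27 = 23.868
  Presentation 99 × 0.1 = 9.9
Sum = 81.728
81.728 is ≥ 69 and < 89 → Tier 2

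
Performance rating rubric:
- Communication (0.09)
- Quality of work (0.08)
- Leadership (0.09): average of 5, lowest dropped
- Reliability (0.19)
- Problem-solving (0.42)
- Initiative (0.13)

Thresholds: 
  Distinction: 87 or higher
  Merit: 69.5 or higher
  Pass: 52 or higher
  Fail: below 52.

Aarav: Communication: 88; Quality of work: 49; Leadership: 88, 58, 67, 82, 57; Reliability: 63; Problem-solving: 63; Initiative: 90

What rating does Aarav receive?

Pass

Leadership: drop 57 → average of remaining 4 = 295/4 = 73.75
Weighted total:
  Communication 88 × 0.09 = 7.92
  Quality of work 49 × 0.08 = 3.92
  Leadership 73.75 × 0.09 = 6.6375
  Reliability 63 × 0.19 = 11.97
  Problem-solving 63 × 0.42 = 26.46
  Initiative 90 × 0.13 = 11.7
Sum = 68.6075
68.6075 is ≥ 52 and < 69.5 → Pass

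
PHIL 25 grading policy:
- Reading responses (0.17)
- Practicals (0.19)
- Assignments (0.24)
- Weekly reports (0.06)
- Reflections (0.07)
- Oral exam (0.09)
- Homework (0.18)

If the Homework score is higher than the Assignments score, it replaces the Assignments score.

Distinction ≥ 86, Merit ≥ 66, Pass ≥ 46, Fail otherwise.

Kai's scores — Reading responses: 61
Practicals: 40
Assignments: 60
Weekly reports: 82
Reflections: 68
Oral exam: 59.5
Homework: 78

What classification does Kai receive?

Homework (78) > Assignments (60), so Assignments counts as 78.
Weighted total:
  Reading responses 61 × 0.17 = 10.37
  Practicals 40 × 0.19 = 7.6
  Assignments 78 × 0.24 = 18.72
  Weekly reports 82 × 0.06 = 4.92
  Reflections 68 × 0.07 = 4.76
  Oral exam 59.5 × 0.09 = 5.355
  Homework 78 × 0.18 = 14.04
Sum = 65.765
65.765 is ≥ 46 and < 66 → Pass

Pass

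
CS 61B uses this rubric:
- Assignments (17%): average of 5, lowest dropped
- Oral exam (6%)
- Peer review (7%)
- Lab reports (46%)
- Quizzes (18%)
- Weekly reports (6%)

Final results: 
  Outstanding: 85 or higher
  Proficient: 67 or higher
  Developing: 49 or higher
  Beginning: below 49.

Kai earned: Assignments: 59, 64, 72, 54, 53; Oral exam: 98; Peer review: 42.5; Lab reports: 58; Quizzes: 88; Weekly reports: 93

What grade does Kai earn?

Assignments: drop 53 → average of remaining 4 = 249/4 = 62.25
Weighted total:
  Assignments 62.25 × 0.17 = 10.5825
  Oral exam 98 × 0.06 = 5.88
  Peer review 42.5 × 0.07 = 2.975
  Lab reports 58 × 0.46 = 26.68
  Quizzes 88 × 0.18 = 15.84
  Weekly reports 93 × 0.06 = 5.58
Sum = 67.5375
67.5375 is ≥ 67 and < 85 → Proficient

Proficient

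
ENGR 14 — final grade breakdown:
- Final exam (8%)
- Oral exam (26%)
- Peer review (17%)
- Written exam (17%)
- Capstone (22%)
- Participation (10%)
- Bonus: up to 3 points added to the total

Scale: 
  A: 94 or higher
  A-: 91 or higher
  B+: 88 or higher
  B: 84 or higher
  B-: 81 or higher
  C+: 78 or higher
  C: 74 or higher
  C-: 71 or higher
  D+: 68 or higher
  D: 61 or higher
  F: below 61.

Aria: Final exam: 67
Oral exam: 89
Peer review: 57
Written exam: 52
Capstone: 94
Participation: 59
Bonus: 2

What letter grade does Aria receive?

Weighted total:
  Final exam 67 × 0.08 = 5.36
  Oral exam 89 × 0.26 = 23.14
  Peer review 57 × 0.17 = 9.69
  Written exam 52 × 0.17 = 8.84
  Capstone 94 × 0.22 = 20.68
  Participation 59 × 0.1 = 5.9
Sum = 73.61
Bonus: 73.61 + 2 = 75.61
75.61 is ≥ 74 and < 78 → C

C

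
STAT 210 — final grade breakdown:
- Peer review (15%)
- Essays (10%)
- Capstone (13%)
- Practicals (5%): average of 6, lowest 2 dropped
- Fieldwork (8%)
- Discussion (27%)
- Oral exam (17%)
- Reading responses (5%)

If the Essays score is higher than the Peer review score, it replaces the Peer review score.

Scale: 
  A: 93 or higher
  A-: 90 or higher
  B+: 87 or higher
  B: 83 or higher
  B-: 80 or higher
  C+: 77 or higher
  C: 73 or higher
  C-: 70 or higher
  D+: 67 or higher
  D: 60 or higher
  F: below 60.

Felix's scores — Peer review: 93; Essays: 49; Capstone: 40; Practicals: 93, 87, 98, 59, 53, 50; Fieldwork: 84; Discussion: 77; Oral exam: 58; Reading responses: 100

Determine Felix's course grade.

C-

Practicals: drop 50, 53 → average of remaining 4 = 337/4 = 84.25
Essays (49) ≤ Peer review (93), so Peer review stays at 93.
Weighted total:
  Peer review 93 × 0.15 = 13.95
  Essays 49 × 0.1 = 4.9
  Capstone 40 × 0.13 = 5.2
  Practicals 84.25 × 0.05 = 4.2125
  Fieldwork 84 × 0.08 = 6.72
  Discussion 77 × 0.27 = 20.79
  Oral exam 58 × 0.17 = 9.86
  Reading responses 100 × 0.05 = 5
Sum = 70.6325
70.6325 is ≥ 70 and < 73 → C-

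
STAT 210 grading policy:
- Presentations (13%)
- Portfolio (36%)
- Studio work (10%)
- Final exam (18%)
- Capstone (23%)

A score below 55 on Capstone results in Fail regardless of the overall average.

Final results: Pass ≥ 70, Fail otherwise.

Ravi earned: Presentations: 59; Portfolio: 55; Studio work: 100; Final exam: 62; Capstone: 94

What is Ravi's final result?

Pass

Capstone score 94 ≥ 55: minimum met.
Weighted total:
  Presentations 59 × 0.13 = 7.67
  Portfolio 55 × 0.36 = 19.8
  Studio work 100 × 0.1 = 10
  Final exam 62 × 0.18 = 11.16
  Capstone 94 × 0.23 = 21.62
Sum = 70.25
70.25 ≥ 70 → Pass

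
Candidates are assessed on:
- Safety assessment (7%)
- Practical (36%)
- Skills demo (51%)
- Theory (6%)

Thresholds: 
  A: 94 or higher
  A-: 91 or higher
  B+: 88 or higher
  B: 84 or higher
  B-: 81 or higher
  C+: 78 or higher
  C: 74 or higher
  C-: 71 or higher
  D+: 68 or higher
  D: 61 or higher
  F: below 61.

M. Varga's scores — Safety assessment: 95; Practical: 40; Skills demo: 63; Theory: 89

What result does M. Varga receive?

Weighted total:
  Safety assessment 95 × 0.07 = 6.65
  Practical 40 × 0.36 = 14.4
  Skills demo 63 × 0.51 = 32.13
  Theory 89 × 0.06 = 5.34
Sum = 58.52
58.52 < 61 → F

F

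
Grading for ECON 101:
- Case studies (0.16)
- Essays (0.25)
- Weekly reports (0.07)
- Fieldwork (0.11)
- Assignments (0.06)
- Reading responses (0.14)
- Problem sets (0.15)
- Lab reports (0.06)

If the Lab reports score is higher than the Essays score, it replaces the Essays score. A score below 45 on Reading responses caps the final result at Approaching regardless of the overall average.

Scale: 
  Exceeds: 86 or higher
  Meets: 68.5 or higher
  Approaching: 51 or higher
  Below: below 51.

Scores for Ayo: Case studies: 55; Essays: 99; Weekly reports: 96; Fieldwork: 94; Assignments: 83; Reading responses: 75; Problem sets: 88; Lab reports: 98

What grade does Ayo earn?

Meets

Lab reports (98) ≤ Essays (99), so Essays stays at 99.
Reading responses score 75 ≥ 45: minimum met.
Weighted total:
  Case studies 55 × 0.16 = 8.8
  Essays 99 × 0.25 = 24.75
  Weekly reports 96 × 0.07 = 6.72
  Fieldwork 94 × 0.11 = 10.34
  Assignments 83 × 0.06 = 4.98
  Reading responses 75 × 0.14 = 10.5
  Problem sets 88 × 0.15 = 13.2
  Lab reports 98 × 0.06 = 5.88
Sum = 85.17
85.17 is ≥ 68.5 and < 86 → Meets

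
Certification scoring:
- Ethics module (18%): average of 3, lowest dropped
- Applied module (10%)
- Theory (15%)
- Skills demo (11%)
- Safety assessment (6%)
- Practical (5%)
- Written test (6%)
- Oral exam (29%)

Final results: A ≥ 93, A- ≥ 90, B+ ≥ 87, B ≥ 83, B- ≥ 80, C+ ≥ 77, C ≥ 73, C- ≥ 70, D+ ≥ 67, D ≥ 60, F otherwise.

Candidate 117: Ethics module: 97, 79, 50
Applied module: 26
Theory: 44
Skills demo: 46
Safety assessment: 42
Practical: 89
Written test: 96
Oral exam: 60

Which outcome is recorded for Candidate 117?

Ethics module: drop 50 → average of remaining 2 = 176/2 = 88
Weighted total:
  Ethics module 88 × 0.18 = 15.84
  Applied module 26 × 0.1 = 2.6
  Theory 44 × 0.15 = 6.6
  Skills demo 46 × 0.11 = 5.06
  Safety assessment 42 × 0.06 = 2.52
  Practical 89 × 0.05 = 4.45
  Written test 96 × 0.06 = 5.76
  Oral exam 60 × 0.29 = 17.4
Sum = 60.23
60.23 is ≥ 60 and < 67 → D

D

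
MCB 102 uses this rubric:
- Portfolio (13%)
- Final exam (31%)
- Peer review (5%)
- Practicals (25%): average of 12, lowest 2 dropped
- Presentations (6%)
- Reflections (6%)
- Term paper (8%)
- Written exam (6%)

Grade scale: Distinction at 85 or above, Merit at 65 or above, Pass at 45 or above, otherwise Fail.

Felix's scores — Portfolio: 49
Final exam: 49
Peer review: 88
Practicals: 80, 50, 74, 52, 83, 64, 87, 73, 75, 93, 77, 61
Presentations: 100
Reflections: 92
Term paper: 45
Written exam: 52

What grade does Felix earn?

Practicals: drop 50, 52 → average of remaining 10 = 767/10 = 76.7
Weighted total:
  Portfolio 49 × 0.13 = 6.37
  Final exam 49 × 0.31 = 15.19
  Peer review 88 × 0.05 = 4.4
  Practicals 76.7 × 0.25 = 19.175
  Presentations 100 × 0.06 = 6
  Reflections 92 × 0.06 = 5.52
  Term paper 45 × 0.08 = 3.6
  Written exam 52 × 0.06 = 3.12
Sum = 63.375
63.375 is ≥ 45 and < 65 → Pass

Pass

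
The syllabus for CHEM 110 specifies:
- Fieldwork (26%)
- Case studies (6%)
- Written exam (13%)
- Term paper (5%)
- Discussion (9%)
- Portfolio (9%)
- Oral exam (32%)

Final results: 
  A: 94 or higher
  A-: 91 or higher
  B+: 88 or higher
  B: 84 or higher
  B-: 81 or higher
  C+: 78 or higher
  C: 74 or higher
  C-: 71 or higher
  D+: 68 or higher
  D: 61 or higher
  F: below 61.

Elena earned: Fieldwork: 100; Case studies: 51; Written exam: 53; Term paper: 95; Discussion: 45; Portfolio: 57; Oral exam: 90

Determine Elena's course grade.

C+

Weighted total:
  Fieldwork 100 × 0.26 = 26
  Case studies 51 × 0.06 = 3.06
  Written exam 53 × 0.13 = 6.89
  Term paper 95 × 0.05 = 4.75
  Discussion 45 × 0.09 = 4.05
  Portfolio 57 × 0.09 = 5.13
  Oral exam 90 × 0.32 = 28.8
Sum = 78.68
78.68 is ≥ 78 and < 81 → C+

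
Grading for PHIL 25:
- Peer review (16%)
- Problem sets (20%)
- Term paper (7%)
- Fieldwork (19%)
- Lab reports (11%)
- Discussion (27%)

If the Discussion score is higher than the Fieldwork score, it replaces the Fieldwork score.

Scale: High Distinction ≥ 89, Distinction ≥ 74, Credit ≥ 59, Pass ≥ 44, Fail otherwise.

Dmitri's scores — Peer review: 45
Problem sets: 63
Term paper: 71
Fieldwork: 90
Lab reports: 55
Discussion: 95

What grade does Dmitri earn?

Distinction

Discussion (95) > Fieldwork (90), so Fieldwork counts as 95.
Weighted total:
  Peer review 45 × 0.16 = 7.2
  Problem sets 63 × 0.2 = 12.6
  Term paper 71 × 0.07 = 4.97
  Fieldwork 95 × 0.19 = 18.05
  Lab reports 55 × 0.11 = 6.05
  Discussion 95 × 0.27 = 25.65
Sum = 74.52
74.52 is ≥ 74 and < 89 → Distinction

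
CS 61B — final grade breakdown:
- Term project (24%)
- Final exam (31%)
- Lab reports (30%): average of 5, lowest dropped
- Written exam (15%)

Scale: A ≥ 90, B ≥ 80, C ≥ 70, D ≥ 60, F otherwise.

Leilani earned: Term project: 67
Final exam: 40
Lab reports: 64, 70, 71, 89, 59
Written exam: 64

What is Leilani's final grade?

D

Lab reports: drop 59 → average of remaining 4 = 294/4 = 73.5
Weighted total:
  Term project 67 × 0.24 = 16.08
  Final exam 40 × 0.31 = 12.4
  Lab reports 73.5 × 0.3 = 22.05
  Written exam 64 × 0.15 = 9.6
Sum = 60.13
60.13 is ≥ 60 and < 70 → D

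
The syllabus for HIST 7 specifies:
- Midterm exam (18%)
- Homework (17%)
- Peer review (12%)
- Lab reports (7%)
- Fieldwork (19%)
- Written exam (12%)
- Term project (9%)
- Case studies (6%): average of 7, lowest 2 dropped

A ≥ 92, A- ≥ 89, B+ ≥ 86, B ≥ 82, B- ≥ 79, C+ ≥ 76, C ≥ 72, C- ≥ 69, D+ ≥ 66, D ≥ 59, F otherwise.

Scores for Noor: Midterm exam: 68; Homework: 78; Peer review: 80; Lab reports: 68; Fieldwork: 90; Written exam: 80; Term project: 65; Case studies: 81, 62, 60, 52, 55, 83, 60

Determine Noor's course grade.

C+

Case studies: drop 52, 55 → average of remaining 5 = 346/5 = 69.2
Weighted total:
  Midterm exam 68 × 0.18 = 12.24
  Homework 78 × 0.17 = 13.26
  Peer review 80 × 0.12 = 9.6
  Lab reports 68 × 0.07 = 4.76
  Fieldwork 90 × 0.19 = 17.1
  Written exam 80 × 0.12 = 9.6
  Term project 65 × 0.09 = 5.85
  Case studies 69.2 × 0.06 = 4.152
Sum = 76.562
76.562 is ≥ 76 and < 79 → C+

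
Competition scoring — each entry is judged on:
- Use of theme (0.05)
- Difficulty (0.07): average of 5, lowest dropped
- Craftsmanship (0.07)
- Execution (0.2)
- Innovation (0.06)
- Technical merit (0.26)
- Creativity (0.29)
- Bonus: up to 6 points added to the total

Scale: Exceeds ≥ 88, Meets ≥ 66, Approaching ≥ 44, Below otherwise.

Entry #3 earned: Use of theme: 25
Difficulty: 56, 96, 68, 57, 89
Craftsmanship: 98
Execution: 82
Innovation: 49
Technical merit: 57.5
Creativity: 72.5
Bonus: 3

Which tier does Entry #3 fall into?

Meets

Difficulty: drop 56 → average of remaining 4 = 310/4 = 77.5
Weighted total:
  Use of theme 25 × 0.05 = 1.25
  Difficulty 77.5 × 0.07 = 5.425
  Craftsmanship 98 × 0.07 = 6.86
  Execution 82 × 0.2 = 16.4
  Innovation 49 × 0.06 = 2.94
  Technical merit 57.5 × 0.26 = 14.95
  Creativity 72.5 × 0.29 = 21.025
Sum = 68.85
Bonus: 68.85 + 3 = 71.85
71.85 is ≥ 66 and < 88 → Meets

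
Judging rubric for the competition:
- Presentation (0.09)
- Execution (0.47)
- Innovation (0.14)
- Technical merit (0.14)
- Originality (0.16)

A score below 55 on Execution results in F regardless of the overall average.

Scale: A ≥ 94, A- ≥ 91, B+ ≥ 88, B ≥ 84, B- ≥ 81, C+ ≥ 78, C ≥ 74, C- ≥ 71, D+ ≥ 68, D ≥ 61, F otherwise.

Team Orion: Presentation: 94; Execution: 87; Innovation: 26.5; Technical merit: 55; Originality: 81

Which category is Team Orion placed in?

Execution score 87 ≥ 55: minimum met.
Weighted total:
  Presentation 94 × 0.09 = 8.46
  Execution 87 × 0.47 = 40.89
  Innovation 26.5 × 0.14 = 3.71
  Technical merit 55 × 0.14 = 7.7
  Originality 81 × 0.16 = 12.96
Sum = 73.72
73.72 is ≥ 71 and < 74 → C-

C-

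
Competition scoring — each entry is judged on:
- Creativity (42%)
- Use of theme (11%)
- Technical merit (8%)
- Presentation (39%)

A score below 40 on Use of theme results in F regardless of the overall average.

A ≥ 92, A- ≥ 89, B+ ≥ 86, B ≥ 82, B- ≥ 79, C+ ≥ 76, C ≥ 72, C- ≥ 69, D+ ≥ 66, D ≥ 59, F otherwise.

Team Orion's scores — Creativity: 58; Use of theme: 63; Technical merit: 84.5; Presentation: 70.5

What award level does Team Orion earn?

Use of theme score 63 ≥ 40: minimum met.
Weighted total:
  Creativity 58 × 0.42 = 24.36
  Use of theme 63 × 0.11 = 6.93
  Technical merit 84.5 × 0.08 = 6.76
  Presentation 70.5 × 0.39 = 27.495
Sum = 65.545
65.545 is ≥ 59 and < 66 → D

D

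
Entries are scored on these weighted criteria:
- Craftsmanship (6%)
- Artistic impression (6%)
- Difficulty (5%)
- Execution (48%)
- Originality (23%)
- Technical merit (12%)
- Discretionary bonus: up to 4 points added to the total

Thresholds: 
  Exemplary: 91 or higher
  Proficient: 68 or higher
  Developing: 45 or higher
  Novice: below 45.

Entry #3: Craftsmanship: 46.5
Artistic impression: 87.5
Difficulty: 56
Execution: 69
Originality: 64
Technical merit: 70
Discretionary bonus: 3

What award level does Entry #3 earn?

Proficient

Weighted total:
  Craftsmanship 46.5 × 0.06 = 2.79
  Artistic impression 87.5 × 0.06 = 5.25
  Difficulty 56 × 0.05 = 2.8
  Execution 69 × 0.48 = 33.12
  Originality 64 × 0.23 = 14.72
  Technical merit 70 × 0.12 = 8.4
Sum = 67.08
Discretionary bonus: 67.08 + 3 = 70.08
70.08 is ≥ 68 and < 91 → Proficient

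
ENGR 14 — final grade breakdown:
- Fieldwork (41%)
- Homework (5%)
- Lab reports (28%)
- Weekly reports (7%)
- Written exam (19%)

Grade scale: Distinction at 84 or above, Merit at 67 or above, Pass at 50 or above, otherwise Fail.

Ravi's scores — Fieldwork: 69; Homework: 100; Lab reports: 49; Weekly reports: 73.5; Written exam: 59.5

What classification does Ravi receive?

Pass

Weighted total:
  Fieldwork 69 × 0.41 = 28.29
  Homework 100 × 0.05 = 5
  Lab reports 49 × 0.28 = 13.72
  Weekly reports 73.5 × 0.07 = 5.145
  Written exam 59.5 × 0.19 = 11.305
Sum = 63.46
63.46 is ≥ 50 and < 67 → Pass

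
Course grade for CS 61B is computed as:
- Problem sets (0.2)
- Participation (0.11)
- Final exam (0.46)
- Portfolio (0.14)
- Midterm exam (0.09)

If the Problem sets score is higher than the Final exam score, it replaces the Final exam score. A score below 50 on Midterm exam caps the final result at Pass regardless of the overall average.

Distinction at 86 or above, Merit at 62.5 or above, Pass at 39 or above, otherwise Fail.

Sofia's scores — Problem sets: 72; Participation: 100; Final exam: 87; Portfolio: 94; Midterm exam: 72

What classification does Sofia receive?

Merit

Problem sets (72) ≤ Final exam (87), so Final exam stays at 87.
Midterm exam score 72 ≥ 50: minimum met.
Weighted total:
  Problem sets 72 × 0.2 = 14.4
  Participation 100 × 0.11 = 11
  Final exam 87 × 0.46 = 40.02
  Portfolio 94 × 0.14 = 13.16
  Midterm exam 72 × 0.09 = 6.48
Sum = 85.06
85.06 is ≥ 62.5 and < 86 → Merit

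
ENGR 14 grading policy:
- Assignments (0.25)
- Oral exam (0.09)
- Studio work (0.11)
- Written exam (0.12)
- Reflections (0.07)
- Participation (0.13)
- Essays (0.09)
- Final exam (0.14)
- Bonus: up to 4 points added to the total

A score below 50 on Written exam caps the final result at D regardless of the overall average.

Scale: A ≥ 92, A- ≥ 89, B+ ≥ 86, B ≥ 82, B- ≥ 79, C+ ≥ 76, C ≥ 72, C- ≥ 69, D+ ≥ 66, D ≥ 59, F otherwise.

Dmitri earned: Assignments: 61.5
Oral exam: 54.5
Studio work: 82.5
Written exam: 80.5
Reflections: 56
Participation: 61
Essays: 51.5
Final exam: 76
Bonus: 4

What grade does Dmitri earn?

C-

Written exam score 80.5 ≥ 50: minimum met.
Weighted total:
  Assignments 61.5 × 0.25 = 15.375
  Oral exam 54.5 × 0.09 = 4.905
  Studio work 82.5 × 0.11 = 9.075
  Written exam 80.5 × 0.12 = 9.66
  Reflections 56 × 0.07 = 3.92
  Participation 61 × 0.13 = 7.93
  Essays 51.5 × 0.09 = 4.635
  Final exam 76 × 0.14 = 10.64
Sum = 66.14
Bonus: 66.14 + 4 = 70.14
70.14 is ≥ 69 and < 72 → C-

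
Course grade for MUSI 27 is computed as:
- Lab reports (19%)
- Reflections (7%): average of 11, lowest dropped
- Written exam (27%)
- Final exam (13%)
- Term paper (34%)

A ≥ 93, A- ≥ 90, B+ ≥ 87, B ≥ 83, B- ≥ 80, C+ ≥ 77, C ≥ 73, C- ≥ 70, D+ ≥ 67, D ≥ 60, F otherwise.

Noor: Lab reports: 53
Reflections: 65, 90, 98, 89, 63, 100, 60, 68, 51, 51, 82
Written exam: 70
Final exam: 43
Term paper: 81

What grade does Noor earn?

Reflections: drop 51 → average of remaining 10 = 766/10 = 76.6
Weighted total:
  Lab reports 53 × 0.19 = 10.07
  Reflections 76.6 × 0.07 = 5.362
  Written exam 70 × 0.27 = 18.9
  Final exam 43 × 0.13 = 5.59
  Term paper 81 × 0.34 = 27.54
Sum = 67.462
67.462 is ≥ 67 and < 70 → D+

D+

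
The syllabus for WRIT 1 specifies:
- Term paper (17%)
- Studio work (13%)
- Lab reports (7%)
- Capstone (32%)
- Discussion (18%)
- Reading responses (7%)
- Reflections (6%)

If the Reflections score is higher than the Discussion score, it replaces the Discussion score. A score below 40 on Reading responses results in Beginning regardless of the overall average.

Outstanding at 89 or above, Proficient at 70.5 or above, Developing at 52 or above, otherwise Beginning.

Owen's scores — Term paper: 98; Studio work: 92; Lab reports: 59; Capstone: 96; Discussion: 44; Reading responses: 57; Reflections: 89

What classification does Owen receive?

Proficient

Reflections (89) > Discussion (44), so Discussion counts as 89.
Reading responses score 57 ≥ 40: minimum met.
Weighted total:
  Term paper 98 × 0.17 = 16.66
  Studio work 92 × 0.13 = 11.96
  Lab reports 59 × 0.07 = 4.13
  Capstone 96 × 0.32 = 30.72
  Discussion 89 × 0.18 = 16.02
  Reading responses 57 × 0.07 = 3.99
  Reflections 89 × 0.06 = 5.34
Sum = 88.82
88.82 is ≥ 70.5 and < 89 → Proficient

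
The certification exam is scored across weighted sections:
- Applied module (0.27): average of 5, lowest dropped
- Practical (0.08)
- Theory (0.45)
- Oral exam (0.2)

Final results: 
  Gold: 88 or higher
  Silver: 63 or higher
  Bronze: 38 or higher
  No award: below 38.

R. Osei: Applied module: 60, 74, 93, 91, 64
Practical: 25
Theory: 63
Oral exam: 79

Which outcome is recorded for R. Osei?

Silver

Applied module: drop 60 → average of remaining 4 = 322/4 = 80.5
Weighted total:
  Applied module 80.5 × 0.27 = 21.735
  Practical 25 × 0.08 = 2
  Theory 63 × 0.45 = 28.35
  Oral exam 79 × 0.2 = 15.8
Sum = 67.885
67.885 is ≥ 63 and < 88 → Silver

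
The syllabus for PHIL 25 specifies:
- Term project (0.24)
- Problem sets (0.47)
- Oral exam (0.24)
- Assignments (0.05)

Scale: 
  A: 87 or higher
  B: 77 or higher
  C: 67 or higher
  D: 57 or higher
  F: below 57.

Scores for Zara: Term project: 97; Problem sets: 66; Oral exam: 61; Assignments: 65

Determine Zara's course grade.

C

Weighted total:
  Term project 97 × 0.24 = 23.28
  Problem sets 66 × 0.47 = 31.02
  Oral exam 61 × 0.24 = 14.64
  Assignments 65 × 0.05 = 3.25
Sum = 72.19
72.19 is ≥ 67 and < 77 → C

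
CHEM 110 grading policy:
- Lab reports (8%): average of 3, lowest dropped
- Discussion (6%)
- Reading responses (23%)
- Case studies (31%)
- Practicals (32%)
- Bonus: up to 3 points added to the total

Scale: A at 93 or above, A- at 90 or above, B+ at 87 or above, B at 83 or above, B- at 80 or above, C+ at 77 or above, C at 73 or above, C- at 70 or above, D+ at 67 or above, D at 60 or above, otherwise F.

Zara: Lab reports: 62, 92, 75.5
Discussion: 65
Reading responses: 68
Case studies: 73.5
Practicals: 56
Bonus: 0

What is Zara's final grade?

D

Lab reports: drop 62 → average of remaining 2 = 167.5/2 = 83.75
Weighted total:
  Lab reports 83.75 × 0.08 = 6.7
  Discussion 65 × 0.06 = 3.9
  Reading responses 68 × 0.23 = 15.64
  Case studies 73.5 × 0.31 = 22.785
  Practicals 56 × 0.32 = 17.92
Sum = 66.945
Bonus: 66.945 + 0 = 66.945
66.945 is ≥ 60 and < 67 → D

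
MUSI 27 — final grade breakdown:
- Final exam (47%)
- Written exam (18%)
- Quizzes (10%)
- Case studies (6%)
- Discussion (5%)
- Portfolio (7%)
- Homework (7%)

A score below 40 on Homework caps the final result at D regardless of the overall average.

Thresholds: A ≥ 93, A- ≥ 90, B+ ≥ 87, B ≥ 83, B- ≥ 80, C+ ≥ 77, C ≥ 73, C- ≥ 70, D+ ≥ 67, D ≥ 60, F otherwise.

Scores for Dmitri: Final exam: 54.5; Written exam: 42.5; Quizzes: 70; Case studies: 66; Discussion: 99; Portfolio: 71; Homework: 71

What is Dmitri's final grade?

F

Homework score 71 ≥ 40: minimum met.
Weighted total:
  Final exam 54.5 × 0.47 = 25.615
  Written exam 42.5 × 0.18 = 7.65
  Quizzes 70 × 0.1 = 7
  Case studies 66 × 0.06 = 3.96
  Discussion 99 × 0.05 = 4.95
  Portfolio 71 × 0.07 = 4.97
  Homework 71 × 0.07 = 4.97
Sum = 59.115
59.115 < 60 → F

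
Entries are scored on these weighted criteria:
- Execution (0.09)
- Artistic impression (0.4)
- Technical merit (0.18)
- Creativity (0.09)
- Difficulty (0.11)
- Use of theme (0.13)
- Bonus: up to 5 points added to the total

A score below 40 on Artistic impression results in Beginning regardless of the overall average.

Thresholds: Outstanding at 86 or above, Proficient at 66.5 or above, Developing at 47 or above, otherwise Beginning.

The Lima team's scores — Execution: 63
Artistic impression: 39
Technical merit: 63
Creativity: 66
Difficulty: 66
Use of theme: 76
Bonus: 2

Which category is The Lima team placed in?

Beginning

Artistic impression score 39 < 40: minimum not met.
Weighted total:
  Execution 63 × 0.09 = 5.67
  Artistic impression 39 × 0.4 = 15.6
  Technical merit 63 × 0.18 = 11.34
  Creativity 66 × 0.09 = 5.94
  Difficulty 66 × 0.11 = 7.26
  Use of theme 76 × 0.13 = 9.88
Sum = 55.69
Bonus: 55.69 + 2 = 57.69
Because the Artistic impression minimum was not met, the result is Beginning.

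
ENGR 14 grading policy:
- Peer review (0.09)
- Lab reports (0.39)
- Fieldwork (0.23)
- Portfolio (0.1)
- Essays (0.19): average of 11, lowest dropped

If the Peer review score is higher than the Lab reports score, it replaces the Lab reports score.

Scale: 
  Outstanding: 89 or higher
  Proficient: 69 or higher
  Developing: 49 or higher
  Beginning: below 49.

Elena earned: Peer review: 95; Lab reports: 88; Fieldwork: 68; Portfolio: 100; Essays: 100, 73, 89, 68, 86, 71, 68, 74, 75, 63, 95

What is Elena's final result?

Essays: drop 63 → average of remaining 10 = 799/10 = 79.9
Peer review (95) > Lab reports (88), so Lab reports counts as 95.
Weighted total:
  Peer review 95 × 0.09 = 8.55
  Lab reports 95 × 0.39 = 37.05
  Fieldwork 68 × 0.23 = 15.64
  Portfolio 100 × 0.1 = 10
  Essays 79.9 × 0.19 = 15.181
Sum = 86.421
86.421 is ≥ 69 and < 89 → Proficient

Proficient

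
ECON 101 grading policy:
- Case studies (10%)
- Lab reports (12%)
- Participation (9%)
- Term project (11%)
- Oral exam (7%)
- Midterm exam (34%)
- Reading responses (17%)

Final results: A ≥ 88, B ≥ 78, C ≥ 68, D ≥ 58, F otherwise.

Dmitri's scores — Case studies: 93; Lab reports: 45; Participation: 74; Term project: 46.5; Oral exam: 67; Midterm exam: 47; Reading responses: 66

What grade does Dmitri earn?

Weighted total:
  Case studies 93 × 0.1 = 9.3
  Lab reports 45 × 0.12 = 5.4
  Participation 74 × 0.09 = 6.66
  Term project 46.5 × 0.11 = 5.115
  Oral exam 67 × 0.07 = 4.69
  Midterm exam 47 × 0.34 = 15.98
  Reading responses 66 × 0.17 = 11.22
Sum = 58.365
58.365 is ≥ 58 and < 68 → D

D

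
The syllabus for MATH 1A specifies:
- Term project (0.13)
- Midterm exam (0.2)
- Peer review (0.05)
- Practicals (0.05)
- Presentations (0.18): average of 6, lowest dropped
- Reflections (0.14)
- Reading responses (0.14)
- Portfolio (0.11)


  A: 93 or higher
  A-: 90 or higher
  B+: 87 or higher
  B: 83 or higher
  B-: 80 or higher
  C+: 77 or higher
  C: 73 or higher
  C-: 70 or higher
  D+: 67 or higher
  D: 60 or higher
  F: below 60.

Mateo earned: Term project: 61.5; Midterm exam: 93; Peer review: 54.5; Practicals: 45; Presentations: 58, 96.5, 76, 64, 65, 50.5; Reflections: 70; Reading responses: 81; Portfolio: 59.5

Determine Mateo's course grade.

Presentations: drop 50.5 → average of remaining 5 = 359.5/5 = 71.9
Weighted total:
  Term project 61.5 × 0.13 = 7.995
  Midterm exam 93 × 0.2 = 18.6
  Peer review 54.5 × 0.05 = 2.725
  Practicals 45 × 0.05 = 2.25
  Presentations 71.9 × 0.18 = 12.942
  Reflections 70 × 0.14 = 9.8
  Reading responses 81 × 0.14 = 11.34
  Portfolio 59.5 × 0.11 = 6.545
Sum = 72.197
72.197 is ≥ 70 and < 73 → C-

C-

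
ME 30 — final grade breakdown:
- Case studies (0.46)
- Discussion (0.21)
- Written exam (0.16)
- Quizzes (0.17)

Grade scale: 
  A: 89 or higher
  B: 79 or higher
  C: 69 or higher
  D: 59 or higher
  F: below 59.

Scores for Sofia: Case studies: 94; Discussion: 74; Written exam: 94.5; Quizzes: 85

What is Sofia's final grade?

Weighted total:
  Case studies 94 × 0.46 = 43.24
  Discussion 74 × 0.21 = 15.54
  Written exam 94.5 × 0.16 = 15.12
  Quizzes 85 × 0.17 = 14.45
Sum = 88.35
88.35 is ≥ 79 and < 89 → B

B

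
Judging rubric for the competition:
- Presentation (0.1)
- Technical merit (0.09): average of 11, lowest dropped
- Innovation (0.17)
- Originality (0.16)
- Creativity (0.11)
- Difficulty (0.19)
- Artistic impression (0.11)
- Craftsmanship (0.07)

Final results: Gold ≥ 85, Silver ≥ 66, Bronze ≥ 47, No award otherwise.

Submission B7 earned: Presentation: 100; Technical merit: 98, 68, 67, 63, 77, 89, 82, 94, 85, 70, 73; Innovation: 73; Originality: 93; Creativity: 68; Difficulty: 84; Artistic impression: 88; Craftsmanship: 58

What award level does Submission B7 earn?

Silver

Technical merit: drop 63 → average of remaining 10 = 803/10 = 80.3
Weighted total:
  Presentation 100 × 0.1 = 10
  Technical merit 80.3 × 0.09 = 7.227
  Innovation 73 × 0.17 = 12.41
  Originality 93 × 0.16 = 14.88
  Creativity 68 × 0.11 = 7.48
  Difficulty 84 × 0.19 = 15.96
  Artistic impression 88 × 0.11 = 9.68
  Craftsmanship 58 × 0.07 = 4.06
Sum = 81.697
81.697 is ≥ 66 and < 85 → Silver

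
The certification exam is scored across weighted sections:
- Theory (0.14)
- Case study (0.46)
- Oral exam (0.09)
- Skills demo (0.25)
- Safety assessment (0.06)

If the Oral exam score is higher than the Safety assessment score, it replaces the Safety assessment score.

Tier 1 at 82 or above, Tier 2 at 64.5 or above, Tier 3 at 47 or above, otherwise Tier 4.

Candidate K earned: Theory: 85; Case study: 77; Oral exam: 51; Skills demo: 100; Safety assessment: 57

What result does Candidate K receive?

Tier 2

Oral exam (51) ≤ Safety assessment (57), so Safety assessment stays at 57.
Weighted total:
  Theory 85 × 0.14 = 11.9
  Case study 77 × 0.46 = 35.42
  Oral exam 51 × 0.09 = 4.59
  Skills demo 100 × 0.25 = 25
  Safety assessment 57 × 0.06 = 3.42
Sum = 80.33
80.33 is ≥ 64.5 and < 82 → Tier 2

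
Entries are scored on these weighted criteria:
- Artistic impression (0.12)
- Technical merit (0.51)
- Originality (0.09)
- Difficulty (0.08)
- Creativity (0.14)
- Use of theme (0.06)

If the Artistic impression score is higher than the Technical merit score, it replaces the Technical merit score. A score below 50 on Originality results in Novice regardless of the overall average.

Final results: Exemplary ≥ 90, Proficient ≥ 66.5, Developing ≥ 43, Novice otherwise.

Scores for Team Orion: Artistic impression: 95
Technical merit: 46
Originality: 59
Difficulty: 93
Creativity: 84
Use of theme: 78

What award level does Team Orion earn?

Artistic impression (95) > Technical merit (46), so Technical merit counts as 95.
Originality score 59 ≥ 50: minimum met.
Weighted total:
  Artistic impression 95 × 0.12 = 11.4
  Technical merit 95 × 0.51 = 48.45
  Originality 59 × 0.09 = 5.31
  Difficulty 93 × 0.08 = 7.44
  Creativity 84 × 0.14 = 11.76
  Use of theme 78 × 0.06 = 4.68
Sum = 89.04
89.04 is ≥ 66.5 and < 90 → Proficient

Proficient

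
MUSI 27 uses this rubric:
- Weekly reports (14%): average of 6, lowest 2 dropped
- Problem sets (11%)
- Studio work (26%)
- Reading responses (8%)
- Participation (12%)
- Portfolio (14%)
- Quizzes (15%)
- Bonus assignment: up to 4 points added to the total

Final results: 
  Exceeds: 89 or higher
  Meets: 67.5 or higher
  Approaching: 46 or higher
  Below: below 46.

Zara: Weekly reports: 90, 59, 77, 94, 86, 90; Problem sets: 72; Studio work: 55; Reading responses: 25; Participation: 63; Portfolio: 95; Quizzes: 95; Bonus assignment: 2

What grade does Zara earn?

Meets

Weekly reports: drop 59, 77 → average of remaining 4 = 360/4 = 90
Weighted total:
  Weekly reports 90 × 0.14 = 12.6
  Problem sets 72 × 0.11 = 7.92
  Studio work 55 × 0.26 = 14.3
  Reading responses 25 × 0.08 = 2
  Participation 63 × 0.12 = 7.56
  Portfolio 95 × 0.14 = 13.3
  Quizzes 95 × 0.15 = 14.25
Sum = 71.93
Bonus assignment: 71.93 + 2 = 73.93
73.93 is ≥ 67.5 and < 89 → Meets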